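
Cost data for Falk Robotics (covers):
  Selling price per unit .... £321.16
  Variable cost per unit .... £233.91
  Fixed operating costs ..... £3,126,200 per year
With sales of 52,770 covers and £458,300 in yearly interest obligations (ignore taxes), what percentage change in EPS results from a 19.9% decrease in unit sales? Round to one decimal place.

Total contribution margin = 52,770 × £87.25 = £4,604,182.50.
EBIT = £4,604,182.50 − £3,126,200 = £1,477,982.50.
Interest = £458,300.00, so EBIT − I = £1,019,682.50.
Degree of combined leverage = contribution ÷ (EBIT − I) = £4,604,182.50 ÷ £1,019,682.50 = 4.5153.
%ΔEPS = DCL × %ΔSales = 4.5153 × -19.9% = -89.9%.

-89.9%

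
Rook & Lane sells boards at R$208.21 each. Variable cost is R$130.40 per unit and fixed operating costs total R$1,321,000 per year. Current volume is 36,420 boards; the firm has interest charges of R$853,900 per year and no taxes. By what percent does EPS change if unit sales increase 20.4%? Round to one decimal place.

Total contribution margin = 36,420 × R$77.81 = R$2,833,840.20.
EBIT = R$2,833,840.20 − R$1,321,000 = R$1,512,840.20.
After interest of R$853,900.00, pre-tax earnings = R$658,940.20.
Degree of combined leverage = contribution ÷ (EBIT − I) = R$2,833,840.20 ÷ R$658,940.20 = 4.3006.
EPS therefore changes by 4.3006 × (+20.4%) = +87.7%.

+87.7%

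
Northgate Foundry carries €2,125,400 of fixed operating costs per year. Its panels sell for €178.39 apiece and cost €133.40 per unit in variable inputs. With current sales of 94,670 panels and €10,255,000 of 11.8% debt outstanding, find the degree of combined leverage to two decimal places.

At 94,670 units, contribution = 94,670 × €44.99 = €4,259,203.30.
EBIT = €4,259,203.30 − €2,125,400 = €2,133,803.30. Interest = €1,210,090.00, so EBIT − I = €923,713.30.
Degree of total leverage = total CM / (EBIT − interest) = €4,259,203.30 / €923,713.30 = 4.6110.

4.61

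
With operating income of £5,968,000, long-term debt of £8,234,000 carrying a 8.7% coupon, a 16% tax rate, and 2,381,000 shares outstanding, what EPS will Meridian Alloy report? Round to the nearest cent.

£1.85

Pre-tax income = £5,968,000 − £716,358.00 = £5,251,642.00.
After tax at 16%: net income = £5,251,642.00 × 0.84 = £4,411,379.28.
Per share: £4,411,379.28 / 2,381,000 shares = £1.85.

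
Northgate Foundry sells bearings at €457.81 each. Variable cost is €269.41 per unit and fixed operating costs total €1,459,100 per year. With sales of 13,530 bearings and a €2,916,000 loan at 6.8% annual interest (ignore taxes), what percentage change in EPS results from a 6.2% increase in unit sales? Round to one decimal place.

At 13,530 units, contribution = 13,530 × €188.40 = €2,549,052.00.
Operating income = contribution − fixed costs = €2,549,052.00 − €1,459,100 = €1,089,952.00.
After interest of €198,288.00, pre-tax earnings = €891,664.00.
DCL = total CM / (EBIT − I) = €2,549,052.00 / €891,664.00 = 2.8588.
EPS therefore changes by 2.8588 × (+6.2%) = +17.7%.

+17.7%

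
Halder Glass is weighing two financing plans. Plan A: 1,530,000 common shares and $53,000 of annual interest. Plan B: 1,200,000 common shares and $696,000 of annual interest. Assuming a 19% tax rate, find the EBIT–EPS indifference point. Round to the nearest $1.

$3,034,182

Set EPS_A = EPS_B: (EBIT − $53,000)(1 − 0.19) ÷ 1,530,000 = (EBIT − $696,000)(1 − 0.19) ÷ 1,200,000.
The (1 − t) factor cancels: (EBIT − 53,000) × 1,200,000 = (EBIT − 696,000) × 1,530,000.
Solving, EBIT = (696,000·1,530,000 − 53,000·1,200,000) / (1,530,000 − 1,200,000) = 1,001,280,000,000 / 330,000 = 3,034,181.82.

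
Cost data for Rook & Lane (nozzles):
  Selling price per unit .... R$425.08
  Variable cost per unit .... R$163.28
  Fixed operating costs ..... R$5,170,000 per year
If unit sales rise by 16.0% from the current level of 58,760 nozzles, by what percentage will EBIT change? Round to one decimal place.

+24.1%

Total contribution margin = 58,760 × R$261.80 = R$15,383,368.00.
EBIT = R$15,383,368.00 − R$5,170,000 = R$10,213,368.00.
So DOL = total CM / EBIT = R$15,383,368.00 / R$10,213,368.00 = 1.5062.
%ΔEBIT = DOL × %ΔSales = 1.5062 × +16.0% = +24.1%.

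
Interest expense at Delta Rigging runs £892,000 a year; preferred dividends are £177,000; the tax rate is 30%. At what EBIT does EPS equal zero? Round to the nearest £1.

£1,144,857

Grossing the preferred dividend up to pre-tax terms: £177,000 / (1 − 0.30) = £252,857.14.
Financial break-even EBIT = interest + D_p ÷ (1 − t) = £892,000 + £252,857.14 = £1,144,857.14.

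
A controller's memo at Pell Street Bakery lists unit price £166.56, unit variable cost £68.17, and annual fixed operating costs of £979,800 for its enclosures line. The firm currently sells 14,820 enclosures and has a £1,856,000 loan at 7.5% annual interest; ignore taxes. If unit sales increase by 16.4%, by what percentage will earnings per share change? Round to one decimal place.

+70.5%

Contribution at this volume is 14,820 × £98.39 = £1,458,139.80.
Operating income = contribution − fixed costs = £1,458,139.80 − £979,800 = £478,339.80.
Interest = £139,200.00, so EBIT − I = £339,139.80.
DCL = total CM / (EBIT − I) = £1,458,139.80 / £339,139.80 = 4.2995.
%ΔEPS = DCL × %ΔSales = 4.2995 × +16.4% = +70.5%.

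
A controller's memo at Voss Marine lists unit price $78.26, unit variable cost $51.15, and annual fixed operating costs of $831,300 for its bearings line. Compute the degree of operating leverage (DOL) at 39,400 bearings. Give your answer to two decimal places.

4.51

Total contribution margin = 39,400 × $27.11 = $1,068,134.00.
Subtracting fixed costs: EBIT = $1,068,134.00 − $831,300 = $236,834.00.
So DOL = total CM / EBIT = $1,068,134.00 / $236,834.00 = 4.5101.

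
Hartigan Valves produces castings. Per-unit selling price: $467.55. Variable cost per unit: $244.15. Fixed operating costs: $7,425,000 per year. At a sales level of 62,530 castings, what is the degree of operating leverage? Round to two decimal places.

2.13

Contribution at this volume is 62,530 × $223.40 = $13,969,202.00.
Operating income = contribution − fixed costs = $13,969,202.00 − $7,425,000 = $6,544,202.00.
So DOL = total CM / EBIT = $13,969,202.00 / $6,544,202.00 = 2.1346.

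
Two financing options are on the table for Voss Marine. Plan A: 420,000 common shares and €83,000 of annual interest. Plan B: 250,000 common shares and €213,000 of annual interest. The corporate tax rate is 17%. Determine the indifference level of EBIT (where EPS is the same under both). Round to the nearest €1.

€404,176

At indifference, (EBIT − 83,000)(1 − t)/420,000 = (EBIT − 213,000)(1 − t)/250,000.
Cancelling (1 − t) and cross-multiplying: 250,000·(EBIT − 83,000) = 420,000·(EBIT − 213,000).
Solving, EBIT = (213,000·420,000 − 83,000·250,000) / (420,000 − 250,000) = 68,710,000,000 / 170,000 = 404,176.47.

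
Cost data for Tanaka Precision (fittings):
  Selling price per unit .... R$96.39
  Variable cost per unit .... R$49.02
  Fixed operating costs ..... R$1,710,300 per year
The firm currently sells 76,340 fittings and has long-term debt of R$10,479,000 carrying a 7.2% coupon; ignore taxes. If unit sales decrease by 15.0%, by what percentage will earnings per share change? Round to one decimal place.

-47.1%

At 76,340 units, contribution = 76,340 × R$47.37 = R$3,616,225.80.
Subtracting fixed costs: EBIT = R$3,616,225.80 − R$1,710,300 = R$1,905,925.80.
After interest of R$754,488.00, pre-tax earnings = R$1,151,437.80.
Degree of combined leverage = contribution ÷ (EBIT − I) = R$3,616,225.80 ÷ R$1,151,437.80 = 3.1406.
%ΔEPS = DCL × %ΔSales = 3.1406 × -15.0% = -47.1%.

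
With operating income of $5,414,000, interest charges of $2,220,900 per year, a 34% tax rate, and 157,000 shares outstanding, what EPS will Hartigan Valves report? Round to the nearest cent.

$13.42

Interest = $2,220,900.00, so EBT = $5,414,000 − $2,220,900.00 = $3,193,100.00.
Net income = $3,193,100.00 × (1 − 0.34) = $2,107,446.00.
Per share: $2,107,446.00 / 157,000 shares = $13.42.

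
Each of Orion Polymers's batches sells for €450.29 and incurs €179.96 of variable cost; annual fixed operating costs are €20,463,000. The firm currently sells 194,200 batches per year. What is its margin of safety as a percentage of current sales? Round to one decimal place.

61.0%

Unit CM = price − variable cost = €450.29 − €179.96 = €270.33. Break-even units = €20,463,000 ÷ €270.33 = 75,696.37; break-even revenue = 75,696.37 × €450.29 = €34,085,318.94.
Current sales = 194,200 × €450.29 = €87,446,318.00.
Margin of safety = (€87,446,318.00 − €34,085,318.94) ÷ €87,446,318.00 = 61.0%.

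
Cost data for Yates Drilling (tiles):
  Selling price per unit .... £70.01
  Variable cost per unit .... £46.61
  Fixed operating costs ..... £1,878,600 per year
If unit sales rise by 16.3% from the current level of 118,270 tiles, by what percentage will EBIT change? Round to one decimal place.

+50.7%

Total contribution margin = 118,270 × £23.40 = £2,767,518.00.
Subtracting fixed costs: EBIT = £2,767,518.00 − £1,878,600 = £888,918.00.
Degree of operating leverage = £2,767,518.00 / £888,918.00 = 3.1134.
Operating income changes by 3.1134 × +16.3% = +50.7%.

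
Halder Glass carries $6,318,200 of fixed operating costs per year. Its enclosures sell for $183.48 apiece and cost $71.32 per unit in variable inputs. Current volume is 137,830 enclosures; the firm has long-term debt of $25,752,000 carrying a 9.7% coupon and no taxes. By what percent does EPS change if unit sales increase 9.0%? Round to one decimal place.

Contribution at this volume is 137,830 × $112.16 = $15,459,012.80.
Subtracting fixed costs: EBIT = $15,459,012.80 − $6,318,200 = $9,140,812.80.
Interest = $2,497,944.00, so EBIT − I = $6,642,868.80.
Degree of combined leverage = contribution ÷ (EBIT − I) = $15,459,012.80 ÷ $6,642,868.80 = 2.3272.
EPS therefore changes by 2.3272 × (+9.0%) = +20.9%.

+20.9%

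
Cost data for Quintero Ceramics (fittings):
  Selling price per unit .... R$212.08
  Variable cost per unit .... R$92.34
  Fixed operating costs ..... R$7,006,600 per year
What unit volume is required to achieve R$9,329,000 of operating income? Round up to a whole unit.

Contribution margin per unit = R$212.08 − R$92.34 = R$119.74.
Need Q such that Q × R$119.74 − R$7,006,600 = R$9,329,000, i.e. Q = R$16,335,600 / R$119.74 = 136,425.59 → 136,426.

136,426 fittings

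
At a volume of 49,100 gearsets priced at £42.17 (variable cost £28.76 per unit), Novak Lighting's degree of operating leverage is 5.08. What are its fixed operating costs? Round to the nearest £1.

£528,819

Contribution at this volume is 49,100 × £13.41 = £658,431.00.
DOL = contribution / EBIT, so EBIT = £658,431.00 / 5.08 = £129,612.40.
And FC = contribution − EBIT = £658,431.00 − £129,612.40 = £528,819.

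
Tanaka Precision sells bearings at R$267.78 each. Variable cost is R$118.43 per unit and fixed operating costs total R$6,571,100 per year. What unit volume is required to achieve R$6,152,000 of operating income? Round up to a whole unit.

Contribution margin per unit = R$267.78 − R$118.43 = R$149.35.
Need Q such that Q × R$149.35 − R$6,571,100 = R$6,152,000, i.e. Q = R$12,723,100 / R$149.35 = 85,189.82 → 85,190.

85,190 bearings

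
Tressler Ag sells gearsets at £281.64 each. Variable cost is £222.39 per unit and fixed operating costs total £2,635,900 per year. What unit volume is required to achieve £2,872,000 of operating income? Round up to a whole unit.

Unit CM = price − variable cost = £281.64 − £222.39 = £59.25.
Required volume = (fixed costs + target profit) ÷ CM = (£2,635,900 + £2,872,000) ÷ £59.25 = 92,960.34, so 92,961 gearsets.

92,961 gearsets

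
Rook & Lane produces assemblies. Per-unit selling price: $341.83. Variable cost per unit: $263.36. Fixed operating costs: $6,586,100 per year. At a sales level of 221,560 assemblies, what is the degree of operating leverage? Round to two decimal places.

1.61

At 221,560 units, contribution = 221,560 × $78.47 = $17,385,813.20.
EBIT = $17,385,813.20 − $6,586,100 = $10,799,713.20.
Degree of operating leverage = $17,385,813.20 / $10,799,713.20 = 1.6098.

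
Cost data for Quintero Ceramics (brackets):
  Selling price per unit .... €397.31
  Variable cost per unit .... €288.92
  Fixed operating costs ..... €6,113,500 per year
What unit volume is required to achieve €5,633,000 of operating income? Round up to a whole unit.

Contribution margin per unit = €397.31 − €288.92 = €108.39.
Required volume = (fixed costs + target profit) ÷ CM = (€6,113,500 + €5,633,000) ÷ €108.39 = 108,372.54, so 108,373 brackets.

108,373 brackets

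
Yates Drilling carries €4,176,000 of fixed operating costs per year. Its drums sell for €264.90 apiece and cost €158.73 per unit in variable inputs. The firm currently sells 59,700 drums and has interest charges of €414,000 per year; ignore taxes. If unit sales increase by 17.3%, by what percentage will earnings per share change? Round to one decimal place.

+62.7%

At 59,700 units, contribution = 59,700 × €106.17 = €6,338,349.00.
Operating income = contribution − fixed costs = €6,338,349.00 − €4,176,000 = €2,162,349.00.
Interest = €414,000.00, so EBIT − I = €1,748,349.00.
Degree of combined leverage = contribution ÷ (EBIT − I) = €6,338,349.00 ÷ €1,748,349.00 = 3.6253.
%ΔEPS = DCL × %ΔSales = 3.6253 × +17.3% = +62.7%.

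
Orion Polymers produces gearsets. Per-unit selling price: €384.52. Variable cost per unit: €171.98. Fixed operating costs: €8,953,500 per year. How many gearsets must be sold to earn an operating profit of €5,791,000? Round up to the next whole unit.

Contribution margin per unit = €384.52 − €171.98 = €212.54.
Units = (FC + target) / CM = (€8,953,500 + €5,791,000) / €212.54 = 69,372.82, so 69,373 gearsets.

69,373 gearsets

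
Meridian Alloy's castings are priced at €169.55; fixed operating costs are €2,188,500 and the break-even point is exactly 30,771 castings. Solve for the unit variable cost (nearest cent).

€98.43

Contribution per unit must be FC / Q = €2,188,500 / 30,771 = €71.1222.
Hence VC = price − CM = €169.55 − €71.1222 = €98.43.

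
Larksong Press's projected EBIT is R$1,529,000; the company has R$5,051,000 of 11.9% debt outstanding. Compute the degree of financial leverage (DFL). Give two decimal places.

Interest = R$601,069.00.
DFL = EBIT ÷ (EBIT − I) = R$1,529,000 ÷ (R$1,529,000 − R$601,069.00) = R$1,529,000 ÷ R$927,931.00 = 1.6478.

1.65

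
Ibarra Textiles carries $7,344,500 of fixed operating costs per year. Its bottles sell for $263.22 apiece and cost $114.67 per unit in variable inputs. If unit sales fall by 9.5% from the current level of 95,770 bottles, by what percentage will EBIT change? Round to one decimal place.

At 95,770 units, contribution = 95,770 × $148.55 = $14,226,633.50.
Operating income = contribution − fixed costs = $14,226,633.50 − $7,344,500 = $6,882,133.50.
DOL = contribution ÷ EBIT = $14,226,633.50 ÷ $6,882,133.50 = 2.0672.
Operating income changes by 2.0672 × -9.5% = -19.6%.

-19.6%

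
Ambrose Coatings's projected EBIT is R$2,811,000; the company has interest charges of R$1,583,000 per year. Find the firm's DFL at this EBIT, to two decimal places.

Interest = R$1,583,000.00.
Degree of financial leverage = EBIT / (EBIT − interest) = R$2,811,000 / R$1,228,000.00 = 2.2891.

2.29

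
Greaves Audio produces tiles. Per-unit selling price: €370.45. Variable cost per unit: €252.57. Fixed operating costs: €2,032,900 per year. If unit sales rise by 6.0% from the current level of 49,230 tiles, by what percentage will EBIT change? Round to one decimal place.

+9.2%

Contribution at this volume is 49,230 × €117.88 = €5,803,232.40.
Subtracting fixed costs: EBIT = €5,803,232.40 − €2,032,900 = €3,770,332.40.
DOL = contribution ÷ EBIT = €5,803,232.40 ÷ €3,770,332.40 = 1.5392.
%ΔEBIT = DOL × %ΔSales = 1.5392 × +6.0% = +9.2%.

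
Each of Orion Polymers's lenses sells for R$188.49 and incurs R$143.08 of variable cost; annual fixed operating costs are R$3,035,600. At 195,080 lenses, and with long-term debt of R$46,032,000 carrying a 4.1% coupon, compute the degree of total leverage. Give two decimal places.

2.25

Contribution at this volume is 195,080 × R$45.41 = R$8,858,582.80.
Operating income = contribution − fixed costs = R$8,858,582.80 − R$3,035,600 = R$5,822,982.80. Interest = R$1,887,312.00, so EBIT − I = R$3,935,670.80.
DCL = contribution ÷ (EBIT − I) = R$8,858,582.80 ÷ R$3,935,670.80 = 2.2508.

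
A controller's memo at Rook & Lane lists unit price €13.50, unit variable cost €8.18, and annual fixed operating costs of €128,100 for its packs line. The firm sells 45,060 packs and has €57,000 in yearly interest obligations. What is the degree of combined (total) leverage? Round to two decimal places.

4.39

Total contribution margin = 45,060 × €5.32 = €239,719.20.
EBIT = €239,719.20 − €128,100 = €111,619.20. Interest = €57,000.00, so EBIT − I = €54,619.20.
DCL = contribution ÷ (EBIT − I) = €239,719.20 ÷ €54,619.20 = 4.3889.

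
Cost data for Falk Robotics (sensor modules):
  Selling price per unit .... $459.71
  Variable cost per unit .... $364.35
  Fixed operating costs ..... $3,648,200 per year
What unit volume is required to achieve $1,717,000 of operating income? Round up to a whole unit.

Contribution margin per unit = $459.71 − $364.35 = $95.36.
Need Q such that Q × $95.36 − $3,648,200 = $1,717,000, i.e. Q = $5,365,200 / $95.36 = 56,262.58 → 56,263.

56,263 sensor modules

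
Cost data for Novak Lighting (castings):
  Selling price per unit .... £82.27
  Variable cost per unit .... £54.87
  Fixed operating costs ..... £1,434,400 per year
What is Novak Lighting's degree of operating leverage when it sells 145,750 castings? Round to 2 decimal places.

1.56

Contribution at this volume is 145,750 × £27.40 = £3,993,550.00.
EBIT = £3,993,550.00 − £1,434,400 = £2,559,150.00.
So DOL = total CM / EBIT = £3,993,550.00 / £2,559,150.00 = 1.5605.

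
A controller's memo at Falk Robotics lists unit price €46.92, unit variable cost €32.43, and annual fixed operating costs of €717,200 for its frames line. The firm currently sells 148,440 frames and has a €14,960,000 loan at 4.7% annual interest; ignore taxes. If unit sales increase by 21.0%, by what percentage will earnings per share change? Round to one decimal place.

At 148,440 units, contribution = 148,440 × €14.49 = €2,150,895.60.
Subtracting fixed costs: EBIT = €2,150,895.60 − €717,200 = €1,433,695.60.
After interest of €703,120.00, pre-tax earnings = €730,575.60.
Degree of combined leverage = contribution ÷ (EBIT − I) = €2,150,895.60 ÷ €730,575.60 = 2.9441.
%ΔEPS = DCL × %ΔSales = 2.9441 × +21.0% = +61.8%.

+61.8%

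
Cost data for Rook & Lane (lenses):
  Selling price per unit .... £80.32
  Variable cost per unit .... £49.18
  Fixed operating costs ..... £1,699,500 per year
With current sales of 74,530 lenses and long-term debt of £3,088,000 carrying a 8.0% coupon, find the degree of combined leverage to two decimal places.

6.20

Total contribution margin = 74,530 × £31.14 = £2,320,864.20.
Operating income = contribution − fixed costs = £2,320,864.20 − £1,699,500 = £621,364.20. Interest = £247,040.00, so EBIT − I = £374,324.20.
DCL = contribution ÷ (EBIT − I) = £2,320,864.20 ÷ £374,324.20 = 6.2001.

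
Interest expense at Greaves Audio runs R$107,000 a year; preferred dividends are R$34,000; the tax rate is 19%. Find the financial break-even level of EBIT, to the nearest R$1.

Preferred dividends are paid after tax, so their pre-tax equivalent is R$34,000 ÷ (1 − 0.19) = R$41,975.31.
Financial break-even EBIT = interest + D_p ÷ (1 − t) = R$107,000 + R$41,975.31 = R$148,975.31.

R$148,975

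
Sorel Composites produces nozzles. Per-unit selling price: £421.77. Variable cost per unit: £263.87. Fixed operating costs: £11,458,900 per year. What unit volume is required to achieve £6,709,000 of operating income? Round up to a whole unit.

115,060 nozzles

Unit CM = price − variable cost = £421.77 − £263.87 = £157.90.
Required volume = (fixed costs + target profit) ÷ CM = (£11,458,900 + £6,709,000) ÷ £157.90 = 115,059.53, so 115,060 nozzles.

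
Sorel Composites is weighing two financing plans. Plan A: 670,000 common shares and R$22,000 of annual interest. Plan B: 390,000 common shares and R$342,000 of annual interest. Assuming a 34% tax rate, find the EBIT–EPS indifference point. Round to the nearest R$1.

R$787,714

At indifference, (EBIT − 22,000)(1 − t)/670,000 = (EBIT − 342,000)(1 − t)/390,000.
The (1 − t) factor cancels: (EBIT − 22,000) × 390,000 = (EBIT − 342,000) × 670,000.
Solving, EBIT = (342,000·670,000 − 22,000·390,000) / (670,000 − 390,000) = 220,560,000,000 / 280,000 = 787,714.29.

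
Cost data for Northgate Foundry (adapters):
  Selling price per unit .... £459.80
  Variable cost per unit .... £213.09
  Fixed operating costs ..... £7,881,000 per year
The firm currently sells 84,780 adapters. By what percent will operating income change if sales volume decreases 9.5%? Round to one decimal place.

Total contribution margin = 84,780 × £246.71 = £20,916,073.80.
Subtracting fixed costs: EBIT = £20,916,073.80 − £7,881,000 = £13,035,073.80.
DOL = contribution ÷ EBIT = £20,916,073.80 ÷ £13,035,073.80 = 1.6046.
So EBIT moves 1.6046 × (-9.5%) = -15.2%.

-15.2%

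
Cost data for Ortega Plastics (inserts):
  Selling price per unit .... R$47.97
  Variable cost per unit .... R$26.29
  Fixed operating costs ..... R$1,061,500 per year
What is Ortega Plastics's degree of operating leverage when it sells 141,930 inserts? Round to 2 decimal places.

1.53

Contribution at this volume is 141,930 × R$21.68 = R$3,077,042.40.
Operating income = contribution − fixed costs = R$3,077,042.40 − R$1,061,500 = R$2,015,542.40.
DOL = contribution ÷ EBIT = R$3,077,042.40 ÷ R$2,015,542.40 = 1.5267.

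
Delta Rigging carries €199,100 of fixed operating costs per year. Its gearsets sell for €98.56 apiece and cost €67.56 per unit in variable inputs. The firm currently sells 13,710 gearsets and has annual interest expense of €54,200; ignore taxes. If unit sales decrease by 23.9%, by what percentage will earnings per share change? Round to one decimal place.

At 13,710 units, contribution = 13,710 × €31.00 = €425,010.00.
EBIT = €425,010.00 − €199,100 = €225,910.00.
After interest of €54,200.00, pre-tax earnings = €171,710.00.
Degree of combined leverage = contribution ÷ (EBIT − I) = €425,010.00 ÷ €171,710.00 = 2.4752.
%ΔEPS = DCL × %ΔSales = 2.4752 × -23.9% = -59.2%.

-59.2%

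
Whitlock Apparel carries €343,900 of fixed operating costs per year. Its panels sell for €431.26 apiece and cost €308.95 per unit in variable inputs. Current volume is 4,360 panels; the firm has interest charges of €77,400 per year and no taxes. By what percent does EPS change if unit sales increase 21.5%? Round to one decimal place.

+102.4%

Total contribution margin = 4,360 × €122.31 = €533,271.60.
Operating income = contribution − fixed costs = €533,271.60 − €343,900 = €189,371.60.
Interest = €77,400.00, so EBIT − I = €111,971.60.
Degree of combined leverage = contribution ÷ (EBIT − I) = €533,271.60 ÷ €111,971.60 = 4.7626.
EPS therefore changes by 4.7626 × (+21.5%) = +102.4%.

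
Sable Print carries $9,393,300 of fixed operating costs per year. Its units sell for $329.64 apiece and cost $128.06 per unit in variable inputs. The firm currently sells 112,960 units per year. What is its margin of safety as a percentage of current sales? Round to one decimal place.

Unit CM = price − variable cost = $329.64 − $128.06 = $201.58. Break-even units = $9,393,300 ÷ $201.58 = 46,598.37; break-even revenue = 46,598.37 × $329.64 = $15,360,687.63.
Current sales = 112,960 × $329.64 = $37,236,134.40.
Margin of safety = ($37,236,134.40 − $15,360,687.63) ÷ $37,236,134.40 = 58.7%.

58.7%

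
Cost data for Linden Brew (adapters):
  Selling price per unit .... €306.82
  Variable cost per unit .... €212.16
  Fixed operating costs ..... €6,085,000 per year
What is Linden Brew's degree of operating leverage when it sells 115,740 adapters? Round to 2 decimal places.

2.25

Total contribution margin = 115,740 × €94.66 = €10,955,948.40.
Subtracting fixed costs: EBIT = €10,955,948.40 − €6,085,000 = €4,870,948.40.
Degree of operating leverage = €10,955,948.40 / €4,870,948.40 = 2.2492.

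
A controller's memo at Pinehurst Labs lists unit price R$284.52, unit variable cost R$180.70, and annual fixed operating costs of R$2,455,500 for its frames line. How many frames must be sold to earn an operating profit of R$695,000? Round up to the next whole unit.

30,346 frames

Contribution margin per unit = R$284.52 − R$180.70 = R$103.82.
Need Q such that Q × R$103.82 − R$2,455,500 = R$695,000, i.e. Q = R$3,150,500 / R$103.82 = 30,345.79 → 30,346.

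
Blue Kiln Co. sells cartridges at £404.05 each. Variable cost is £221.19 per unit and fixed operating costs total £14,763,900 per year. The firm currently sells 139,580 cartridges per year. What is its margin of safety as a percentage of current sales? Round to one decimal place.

42.2%

Each unit contributes £404.05 − £221.19 = £182.86. Break-even units = £14,763,900 ÷ £182.86 = 80,738.82; break-even revenue = 80,738.82 × £404.05 = £32,622,518.84.
Actual sales revenue = 139,580 × £404.05 = £56,397,299.00.
Margin of safety = (£56,397,299.00 − £32,622,518.84) ÷ £56,397,299.00 = 42.2%.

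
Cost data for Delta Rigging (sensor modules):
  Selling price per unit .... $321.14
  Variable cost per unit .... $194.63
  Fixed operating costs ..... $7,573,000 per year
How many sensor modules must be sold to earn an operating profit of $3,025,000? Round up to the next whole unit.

Contribution margin per unit = $321.14 − $194.63 = $126.51.
Required volume = (fixed costs + target profit) ÷ CM = ($7,573,000 + $3,025,000) ÷ $126.51 = 83,772.03, so 83,773 sensor modules.

83,773 sensor modules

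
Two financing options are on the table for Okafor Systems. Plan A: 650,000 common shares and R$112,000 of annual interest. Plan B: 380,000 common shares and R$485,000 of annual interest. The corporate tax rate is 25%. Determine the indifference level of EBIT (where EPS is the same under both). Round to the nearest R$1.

Set EPS_A = EPS_B: (EBIT − R$112,000)(1 − 0.25) ÷ 650,000 = (EBIT − R$485,000)(1 − 0.25) ÷ 380,000.
The (1 − t) factor cancels: (EBIT − 112,000) × 380,000 = (EBIT − 485,000) × 650,000.
Solving, EBIT = (485,000·650,000 − 112,000·380,000) / (650,000 − 380,000) = 272,690,000,000 / 270,000 = 1,009,962.96.

R$1,009,963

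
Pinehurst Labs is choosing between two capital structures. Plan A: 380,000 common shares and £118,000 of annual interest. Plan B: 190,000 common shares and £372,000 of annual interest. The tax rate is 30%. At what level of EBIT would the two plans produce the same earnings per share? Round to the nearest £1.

£626,000

At indifference, (EBIT − 118,000)(1 − t)/380,000 = (EBIT − 372,000)(1 − t)/190,000.
Cancelling (1 − t) and cross-multiplying: 190,000·(EBIT − 118,000) = 380,000·(EBIT − 372,000).
Solving, EBIT = (372,000·380,000 − 118,000·190,000) / (380,000 − 190,000) = 118,940,000,000 / 190,000 = 626,000.00.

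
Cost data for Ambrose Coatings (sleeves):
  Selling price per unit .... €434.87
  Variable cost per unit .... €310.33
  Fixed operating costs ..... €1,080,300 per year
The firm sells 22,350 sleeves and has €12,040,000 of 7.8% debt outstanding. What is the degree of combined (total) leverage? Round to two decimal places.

Total contribution margin = 22,350 × €124.54 = €2,783,469.00.
Operating income = contribution − fixed costs = €2,783,469.00 − €1,080,300 = €1,703,169.00. Interest = €939,120.00, so EBIT − I = €764,049.00.
DCL = contribution ÷ (EBIT − I) = €2,783,469.00 ÷ €764,049.00 = 3.6431.

3.64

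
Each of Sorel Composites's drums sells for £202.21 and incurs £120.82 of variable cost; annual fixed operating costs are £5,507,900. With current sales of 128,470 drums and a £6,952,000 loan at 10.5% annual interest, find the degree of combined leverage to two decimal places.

Total contribution margin = 128,470 × £81.39 = £10,456,173.30.
Subtracting fixed costs: EBIT = £10,456,173.30 − £5,507,900 = £4,948,273.30. Interest = £729,960.00.
DOL = £10,456,173.30 ÷ £4,948,273.30 = 2.1131; DFL = £4,948,273.30 ÷ £4,218,313.30 = 1.1730.
DCL = DOL × DFL = 2.1131 × 1.1730 = 2.4787.

2.48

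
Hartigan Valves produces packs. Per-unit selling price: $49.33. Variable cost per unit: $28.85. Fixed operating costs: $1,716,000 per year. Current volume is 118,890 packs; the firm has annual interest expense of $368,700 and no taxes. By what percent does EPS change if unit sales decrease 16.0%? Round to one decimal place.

-111.3%

At 118,890 units, contribution = 118,890 × $20.48 = $2,434,867.20.
EBIT = $2,434,867.20 − $1,716,000 = $718,867.20.
After interest of $368,700.00, pre-tax earnings = $350,167.20.
DCL = total CM / (EBIT − I) = $2,434,867.20 / $350,167.20 = 6.9534.
%ΔEPS = DCL × %ΔSales = 6.9534 × -16.0% = -111.3%.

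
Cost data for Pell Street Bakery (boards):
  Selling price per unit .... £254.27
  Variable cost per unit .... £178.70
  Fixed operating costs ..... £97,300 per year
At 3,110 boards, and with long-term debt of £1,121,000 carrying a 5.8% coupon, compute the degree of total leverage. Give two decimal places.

Total contribution margin = 3,110 × £75.57 = £235,022.70.
Subtracting fixed costs: EBIT = £235,022.70 − £97,300 = £137,722.70. Interest = £65,018.00, so EBIT − I = £72,704.70.
Degree of total leverage = total CM / (EBIT − interest) = £235,022.70 / £72,704.70 = 3.2326.

3.23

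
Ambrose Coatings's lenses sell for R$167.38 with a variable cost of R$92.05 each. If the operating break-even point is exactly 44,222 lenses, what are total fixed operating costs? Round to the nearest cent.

R$3,331,243.26

Contribution margin per unit = R$167.38 − R$92.05 = R$75.33.
Since BE = FC / CM, FC = 44,222 × R$75.33 = R$3,331,243.26.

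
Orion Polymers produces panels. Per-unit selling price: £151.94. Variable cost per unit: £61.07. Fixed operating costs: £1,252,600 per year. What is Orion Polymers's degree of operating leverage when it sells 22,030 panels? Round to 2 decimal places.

2.67

Total contribution margin = 22,030 × £90.87 = £2,001,866.10.
Subtracting fixed costs: EBIT = £2,001,866.10 − £1,252,600 = £749,266.10.
Degree of operating leverage = £2,001,866.10 / £749,266.10 = 2.6718.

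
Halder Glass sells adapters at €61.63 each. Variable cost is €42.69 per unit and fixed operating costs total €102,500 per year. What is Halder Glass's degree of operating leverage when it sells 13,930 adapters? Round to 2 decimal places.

At 13,930 units, contribution = 13,930 × €18.94 = €263,834.20.
Operating income = contribution − fixed costs = €263,834.20 − €102,500 = €161,334.20.
So DOL = total CM / EBIT = €263,834.20 / €161,334.20 = 1.6353.

1.64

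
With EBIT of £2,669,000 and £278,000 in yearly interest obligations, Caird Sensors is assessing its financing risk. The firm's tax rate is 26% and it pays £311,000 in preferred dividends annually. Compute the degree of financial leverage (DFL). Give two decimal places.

Annual interest charges come to £278,000.00.
Preferred dividends grossed up pre-tax: £311,000 / (1 − 0.26) = £420,270.27.
DFL = EBIT ÷ [EBIT − I − D_p/(1−t)] = £2,669,000 ÷ [£2,669,000 − £278,000.00 − £420,270.27] = £2,669,000 ÷ £1,970,729.73 = 1.3543.

1.35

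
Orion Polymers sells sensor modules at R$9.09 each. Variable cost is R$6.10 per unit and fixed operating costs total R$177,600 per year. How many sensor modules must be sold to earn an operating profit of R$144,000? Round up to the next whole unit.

107,559 sensor modules

Contribution margin per unit = R$9.09 − R$6.10 = R$2.99.
Need Q such that Q × R$2.99 − R$177,600 = R$144,000, i.e. Q = R$321,600 / R$2.99 = 107,558.53 → 107,559.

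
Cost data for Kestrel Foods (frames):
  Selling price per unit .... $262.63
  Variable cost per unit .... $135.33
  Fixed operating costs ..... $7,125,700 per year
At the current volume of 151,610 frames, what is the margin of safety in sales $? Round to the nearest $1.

Contribution margin per unit = $262.63 − $135.33 = $127.30. Break-even units = $7,125,700 ÷ $127.30 = 55,975.65; break-even revenue = 55,975.65 × $262.63 = $14,700,884.45.
Actual sales revenue = 151,610 × $262.63 = $39,817,334.30.
Margin of safety = $39,817,334.30 − $14,700,884.45 = $25,116,450.

$25,116,450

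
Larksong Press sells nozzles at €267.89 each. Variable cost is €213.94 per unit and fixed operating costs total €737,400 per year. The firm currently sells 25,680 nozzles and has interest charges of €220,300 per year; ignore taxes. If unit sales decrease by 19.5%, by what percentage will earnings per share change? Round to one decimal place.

Total contribution margin = 25,680 × €53.95 = €1,385,436.00.
Operating income = contribution − fixed costs = €1,385,436.00 − €737,400 = €648,036.00.
Interest = €220,300.00, so EBIT − I = €427,736.00.
DCL = total CM / (EBIT − I) = €1,385,436.00 / €427,736.00 = 3.2390.
EPS therefore changes by 3.2390 × (-19.5%) = -63.2%.

-63.2%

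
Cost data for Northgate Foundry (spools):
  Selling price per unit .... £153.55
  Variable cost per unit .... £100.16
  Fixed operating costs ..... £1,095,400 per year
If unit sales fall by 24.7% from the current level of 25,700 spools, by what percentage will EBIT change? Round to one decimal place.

At 25,700 units, contribution = 25,700 × £53.39 = £1,372,123.00.
EBIT = £1,372,123.00 − £1,095,400 = £276,723.00.
Degree of operating leverage = £1,372,123.00 / £276,723.00 = 4.9585.
Operating income changes by 4.9585 × -24.7% = -122.5%.

-122.5%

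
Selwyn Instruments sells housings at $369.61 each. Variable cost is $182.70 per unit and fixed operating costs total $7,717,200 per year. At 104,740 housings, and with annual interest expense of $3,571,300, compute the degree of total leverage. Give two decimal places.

At 104,740 units, contribution = 104,740 × $186.91 = $19,576,953.40.
Operating income = contribution − fixed costs = $19,576,953.40 − $7,717,200 = $11,859,753.40. Interest = $3,571,300.00.
DOL = $19,576,953.40 ÷ $11,859,753.40 = 1.6507; DFL = $11,859,753.40 ÷ $8,288,453.40 = 1.4309.
Combined leverage = 1.6507 × 1.4309 = 2.3620.

2.36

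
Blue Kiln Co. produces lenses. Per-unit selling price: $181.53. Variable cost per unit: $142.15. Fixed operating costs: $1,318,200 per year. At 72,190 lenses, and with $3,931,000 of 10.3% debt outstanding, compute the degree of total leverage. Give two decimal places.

At 72,190 units, contribution = 72,190 × $39.38 = $2,842,842.20.
Operating income = contribution − fixed costs = $2,842,842.20 − $1,318,200 = $1,524,642.20. Interest = $404,893.00, so EBIT − I = $1,119,749.20.
Degree of total leverage = total CM / (EBIT − interest) = $2,842,842.20 / $1,119,749.20 = 2.5388.

2.54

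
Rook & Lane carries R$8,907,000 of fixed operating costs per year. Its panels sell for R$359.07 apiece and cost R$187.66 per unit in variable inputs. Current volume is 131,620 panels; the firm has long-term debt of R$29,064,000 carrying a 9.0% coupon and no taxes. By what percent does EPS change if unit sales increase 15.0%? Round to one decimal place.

Contribution at this volume is 131,620 × R$171.41 = R$22,560,984.20.
EBIT = R$22,560,984.20 − R$8,907,000 = R$13,653,984.20.
After interest of R$2,615,760.00, pre-tax earnings = R$11,038,224.20.
Degree of combined leverage = contribution ÷ (EBIT − I) = R$22,560,984.20 ÷ R$11,038,224.20 = 2.0439.
EPS therefore changes by 2.0439 × (+15.0%) = +30.7%.

+30.7%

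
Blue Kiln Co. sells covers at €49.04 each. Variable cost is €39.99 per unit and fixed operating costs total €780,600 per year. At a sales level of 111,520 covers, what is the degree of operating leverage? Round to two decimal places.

4.41

Contribution at this volume is 111,520 × €9.05 = €1,009,256.00.
EBIT = €1,009,256.00 − €780,600 = €228,656.00.
DOL = contribution ÷ EBIT = €1,009,256.00 ÷ €228,656.00 = 4.4139.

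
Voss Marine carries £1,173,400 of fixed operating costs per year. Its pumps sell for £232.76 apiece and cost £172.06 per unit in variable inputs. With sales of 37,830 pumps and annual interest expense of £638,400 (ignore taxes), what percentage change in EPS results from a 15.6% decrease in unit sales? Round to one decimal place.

Total contribution margin = 37,830 × £60.70 = £2,296,281.00.
Subtracting fixed costs: EBIT = £2,296,281.00 − £1,173,400 = £1,122,881.00.
Interest = £638,400.00, so EBIT − I = £484,481.00.
Degree of combined leverage = contribution ÷ (EBIT − I) = £2,296,281.00 ÷ £484,481.00 = 4.7397.
EPS therefore changes by 4.7397 × (-15.6%) = -73.9%.

-73.9%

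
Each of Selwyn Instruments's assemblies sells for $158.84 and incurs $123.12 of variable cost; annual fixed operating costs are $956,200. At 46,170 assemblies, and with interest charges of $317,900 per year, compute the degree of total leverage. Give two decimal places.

4.40

At 46,170 units, contribution = 46,170 × $35.72 = $1,649,192.40.
Subtracting fixed costs: EBIT = $1,649,192.40 − $956,200 = $692,992.40. Interest = $317,900.00.
DOL = $1,649,192.40 ÷ $692,992.40 = 2.3798; DFL = $692,992.40 ÷ $375,092.40 = 1.8475.
Combined leverage = 2.3798 × 1.8475 = 4.3967.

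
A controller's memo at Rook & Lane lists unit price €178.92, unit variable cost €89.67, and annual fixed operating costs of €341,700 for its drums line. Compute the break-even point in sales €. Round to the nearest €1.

€685,008

CM per unit = €178.92 − €89.67 = €89.25; CM ratio = €89.25 / €178.92 = 0.4988.
Break-even revenue = fixed costs × price ÷ CM = €341,700 × €178.92 ÷ €89.25 = €685,008.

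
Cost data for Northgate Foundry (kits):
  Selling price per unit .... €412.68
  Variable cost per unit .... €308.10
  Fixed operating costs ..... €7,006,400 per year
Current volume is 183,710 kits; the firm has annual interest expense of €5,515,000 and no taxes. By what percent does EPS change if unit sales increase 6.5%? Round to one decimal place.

+18.7%

At 183,710 units, contribution = 183,710 × €104.58 = €19,212,391.80.
EBIT = €19,212,391.80 − €7,006,400 = €12,205,991.80.
Interest = €5,515,000.00, so EBIT − I = €6,690,991.80.
Degree of combined leverage = contribution ÷ (EBIT − I) = €19,212,391.80 ÷ €6,690,991.80 = 2.8714.
EPS therefore changes by 2.8714 × (+6.5%) = +18.7%.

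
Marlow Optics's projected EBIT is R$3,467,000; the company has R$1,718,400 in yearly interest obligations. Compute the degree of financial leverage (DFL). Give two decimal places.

Interest = R$1,718,400.00.
DFL = EBIT ÷ (EBIT − I) = R$3,467,000 ÷ (R$3,467,000 − R$1,718,400.00) = R$3,467,000 ÷ R$1,748,600.00 = 1.9827.

1.98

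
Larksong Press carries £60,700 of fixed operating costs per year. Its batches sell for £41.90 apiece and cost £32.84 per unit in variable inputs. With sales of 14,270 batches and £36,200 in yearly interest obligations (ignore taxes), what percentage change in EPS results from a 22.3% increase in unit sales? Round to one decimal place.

+89.0%

At 14,270 units, contribution = 14,270 × £9.06 = £129,286.20.
EBIT = £129,286.20 − £60,700 = £68,586.20.
After interest of £36,200.00, pre-tax earnings = £32,386.20.
DCL = total CM / (EBIT − I) = £129,286.20 / £32,386.20 = 3.9920.
EPS therefore changes by 3.9920 × (+22.3%) = +89.0%.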